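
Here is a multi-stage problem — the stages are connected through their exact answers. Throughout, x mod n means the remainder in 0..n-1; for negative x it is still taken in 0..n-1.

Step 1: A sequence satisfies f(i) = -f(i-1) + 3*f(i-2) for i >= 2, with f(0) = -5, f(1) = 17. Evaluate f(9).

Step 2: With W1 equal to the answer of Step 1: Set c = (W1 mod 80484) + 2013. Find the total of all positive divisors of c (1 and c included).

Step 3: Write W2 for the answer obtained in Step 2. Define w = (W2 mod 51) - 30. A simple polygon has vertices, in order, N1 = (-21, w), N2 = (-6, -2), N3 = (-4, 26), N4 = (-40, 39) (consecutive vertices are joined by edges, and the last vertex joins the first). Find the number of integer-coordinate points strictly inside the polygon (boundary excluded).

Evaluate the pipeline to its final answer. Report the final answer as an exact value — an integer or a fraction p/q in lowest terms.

Step 1: f(2) = -1*(17) + 3*(-5) = -32; iterating: f(2)=-32, f(3)=83, f(4)=-179, f(5)=428, f(6)=-965, f(7)=2249, f(8)=-5144, f(9)=11891; answer 11891
Step 2: W1 = 11891; c = 13904; 13904 = 2^4 * 11 * 79; sigma = (1 + 2 + 4 + 8 + 16) * (1 + 11) * (1 + 79) = 31 * 12 * 80 = 29760; answer 29760
Step 3: W2 = 29760; w = -3; cross terms: (-21*-2 - -6*-3)=24, (-6*26 - -4*-2)=-164, (-4*39 - -40*26)=884, (-40*-3 - -21*39)=939; twice the area = |1683| = 1683; area = 1683/2; boundary points = 1 + 2 + 1 + 1 = 5; strictly interior points = area - boundary/2 + 1 = 840; answer 840

840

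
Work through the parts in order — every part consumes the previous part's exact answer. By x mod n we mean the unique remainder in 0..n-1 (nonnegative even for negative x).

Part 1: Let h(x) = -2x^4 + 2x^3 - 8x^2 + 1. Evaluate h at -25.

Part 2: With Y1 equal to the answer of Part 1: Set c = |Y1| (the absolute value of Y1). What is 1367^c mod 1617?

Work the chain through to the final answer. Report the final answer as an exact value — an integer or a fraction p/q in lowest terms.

Part 1: -2*(-25)^4 + 2*(-25)^3 - 8*(-25)^2 + 1 = (-781250) + (-31250) + (-5000) + (1) = -817499; answer -817499
Part 2: Y1 = -817499; c = 817499; squarings mod 1617: 1367^1=1367, 1367^2=1054, 1367^4=37, 1367^8=1369, 1367^16=58, 1367^32=130, 1367^64=730, 1367^128=907, 1367^256=1213, 1367^512=1516, 1367^1024=499, 1367^2048=1600, 1367^4096=289, 1367^8192=1054, 1367^16384=37, 1367^32768=1369, 1367^65536=58, 1367^131072=130, 1367^262144=730, 1367^524288=907; 1367^817499 = 1367^1 * 1367^2 * 1367^8 * 1367^16 * 1367^64 * 1367^256 * 1367^2048 * 1367^4096 * 1367^8192 * 1367^16384 * 1367^262144 * 1367^524288 = 620 (mod 1617); answer 620

620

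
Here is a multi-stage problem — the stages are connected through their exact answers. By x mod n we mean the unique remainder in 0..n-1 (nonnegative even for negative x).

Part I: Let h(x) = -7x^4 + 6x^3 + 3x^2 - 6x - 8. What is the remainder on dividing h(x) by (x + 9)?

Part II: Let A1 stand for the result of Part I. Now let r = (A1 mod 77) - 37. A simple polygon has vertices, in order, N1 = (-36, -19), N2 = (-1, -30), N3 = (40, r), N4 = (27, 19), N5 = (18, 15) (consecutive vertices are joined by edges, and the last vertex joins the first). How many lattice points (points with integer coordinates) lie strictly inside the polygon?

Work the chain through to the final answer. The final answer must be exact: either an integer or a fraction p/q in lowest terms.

1625

Part I: remainder = value at the root: -7*(-9)^4 + 6*(-9)^3 + 3*(-9)^2 - 6*(-9)^1 - 8 = (-45927) + (-4374) + (243) + (54) + (-8) = -50012; answer -50012
Part II: A1 = -50012; r = 1; cross terms: (-36*-30 - -1*-19)=1061, (-1*1 - 40*-30)=1199, (40*19 - 27*1)=733, (27*15 - 18*19)=63, (18*-19 - -36*15)=198; twice the area = |3254| = 3254; area = 1627; boundary points = 1 + 1 + 1 + 1 + 2 = 6; strictly interior points = area - boundary/2 + 1 = 1625; answer 1625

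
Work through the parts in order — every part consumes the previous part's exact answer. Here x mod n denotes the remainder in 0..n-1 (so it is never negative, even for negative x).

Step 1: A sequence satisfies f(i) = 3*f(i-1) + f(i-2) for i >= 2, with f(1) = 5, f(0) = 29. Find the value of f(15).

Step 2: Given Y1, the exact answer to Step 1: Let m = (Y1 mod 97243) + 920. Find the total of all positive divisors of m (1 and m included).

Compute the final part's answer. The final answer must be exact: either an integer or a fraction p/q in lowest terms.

Step 1: f(2) = 3*(5) + 1*(29) = 44; iterating: f(2)=44, f(3)=137, f(4)=455, f(5)=1502, f(6)=4961, f(7)=16385, f(8)=54116, f(9)=178733, f(10)=590315, f(11)=1949678, f(12)=6439349, f(13)=21267725, f(14)=70242524, f(15)=231995297; answer 231995297
Step 2: Y1 = 231995297; m = 71662; 71662 = 2 * 35831; sigma = (1 + 2) * (1 + 35831) = 3 * 35832 = 107496; answer 107496

107496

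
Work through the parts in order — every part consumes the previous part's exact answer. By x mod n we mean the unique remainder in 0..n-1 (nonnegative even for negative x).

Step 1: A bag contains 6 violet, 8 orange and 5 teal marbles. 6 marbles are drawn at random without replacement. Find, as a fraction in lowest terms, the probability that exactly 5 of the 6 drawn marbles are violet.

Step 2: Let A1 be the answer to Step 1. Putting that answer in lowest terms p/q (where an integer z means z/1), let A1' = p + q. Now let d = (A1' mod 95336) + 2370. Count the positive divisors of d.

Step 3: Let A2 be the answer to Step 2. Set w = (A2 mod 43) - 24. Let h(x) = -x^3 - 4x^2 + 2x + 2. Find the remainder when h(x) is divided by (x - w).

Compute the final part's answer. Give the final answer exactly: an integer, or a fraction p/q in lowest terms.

6362

Step 1: total draws C(19,6) = 27132; favorable C(6,5)*C(13,1) = 78; P = 13/4522; answer 13/4522
Step 2: A1 = 13/4522; threaded value p + q = 4535; d = 6905; 6905 = 5 * 1381; number of divisors = (1+1) * (1+1) = 4; answer 4
Step 3: A2 = 4; w = -20; remainder = value at the root: -1*(-20)^3 - 4*(-20)^2 + 2*(-20)^1 + 2 = (8000) + (-1600) + (-40) + (2) = 6362; answer 6362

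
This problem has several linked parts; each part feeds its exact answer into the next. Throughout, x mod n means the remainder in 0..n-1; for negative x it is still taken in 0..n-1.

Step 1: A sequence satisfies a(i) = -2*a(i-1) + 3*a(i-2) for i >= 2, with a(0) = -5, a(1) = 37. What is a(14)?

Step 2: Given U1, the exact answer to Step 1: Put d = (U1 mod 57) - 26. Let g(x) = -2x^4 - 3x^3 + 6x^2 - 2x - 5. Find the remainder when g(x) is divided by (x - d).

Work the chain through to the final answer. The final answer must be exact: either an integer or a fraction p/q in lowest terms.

-593060

Step 1: a(2) = -2*(37) + 3*(-5) = -89; iterating: a(2)=-89, a(3)=289, a(4)=-845, a(5)=2557, a(6)=-7649, a(7)=22969, a(8)=-68885, a(9)=206677, a(10)=-620009, a(11)=1860049, a(12)=-5580125, a(13)=16740397, a(14)=-50221169; answer -50221169
Step 2: U1 = -50221169; d = 23; remainder = value at the root: -2*(23)^4 - 3*(23)^3 + 6*(23)^2 - 2*(23)^1 - 5 = (-559682) + (-36501) + (3174) + (-46) + (-5) = -593060; answer -593060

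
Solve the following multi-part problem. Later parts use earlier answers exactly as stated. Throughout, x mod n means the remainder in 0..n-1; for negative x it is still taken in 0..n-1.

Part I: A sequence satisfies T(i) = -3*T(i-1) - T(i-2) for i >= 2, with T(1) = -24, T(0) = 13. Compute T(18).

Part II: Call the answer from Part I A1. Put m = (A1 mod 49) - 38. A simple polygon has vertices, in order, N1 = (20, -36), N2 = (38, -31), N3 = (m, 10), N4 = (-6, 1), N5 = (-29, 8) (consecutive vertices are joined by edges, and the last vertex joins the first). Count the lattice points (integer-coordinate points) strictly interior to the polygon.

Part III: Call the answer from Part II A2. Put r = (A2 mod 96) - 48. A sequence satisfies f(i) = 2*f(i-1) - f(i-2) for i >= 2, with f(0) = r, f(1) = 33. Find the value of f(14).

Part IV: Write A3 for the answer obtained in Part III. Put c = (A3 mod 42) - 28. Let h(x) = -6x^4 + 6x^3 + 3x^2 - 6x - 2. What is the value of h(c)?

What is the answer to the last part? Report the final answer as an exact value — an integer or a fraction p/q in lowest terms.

Part I: T(2) = -3*(-24) - 1*(13) = 59; iterating: T(2)=59, T(3)=-153, T(4)=400, T(5)=-1047, T(6)=2741, T(7)=-7176, T(8)=18787, T(9)=-49185, T(10)=128768, T(11)=-337119, T(12)=882589, T(13)=-2310648, T(14)=6049355, T(15)=-15837417, T(16)=41462896, T(17)=-108551271, T(18)=284190917; answer 284190917
Part II: A1 = 284190917; m = -7; cross terms: (20*-31 - 38*-36)=748, (38*10 - -7*-31)=163, (-7*1 - -6*10)=53, (-6*8 - -29*1)=-19, (-29*-36 - 20*8)=884; twice the area = |1829| = 1829; area = 1829/2; boundary points = 1 + 1 + 1 + 1 + 1 = 5; strictly interior points = area - boundary/2 + 1 = 913; answer 913
Part III: A2 = 913; r = 1; f(2) = 2*(33) - 1*(1) = 65; iterating: f(2)=65, f(3)=97, f(4)=129, f(5)=161, f(6)=193, f(7)=225, f(8)=257, f(9)=289, f(10)=321, f(11)=353, f(12)=385, f(13)=417, f(14)=449; answer 449
Part IV: A3 = 449; c = 1; -6*(1)^4 + 6*(1)^3 + 3*(1)^2 - 6*(1)^1 - 2 = (-6) + (6) + (3) + (-6) + (-2) = -5; answer -5

-5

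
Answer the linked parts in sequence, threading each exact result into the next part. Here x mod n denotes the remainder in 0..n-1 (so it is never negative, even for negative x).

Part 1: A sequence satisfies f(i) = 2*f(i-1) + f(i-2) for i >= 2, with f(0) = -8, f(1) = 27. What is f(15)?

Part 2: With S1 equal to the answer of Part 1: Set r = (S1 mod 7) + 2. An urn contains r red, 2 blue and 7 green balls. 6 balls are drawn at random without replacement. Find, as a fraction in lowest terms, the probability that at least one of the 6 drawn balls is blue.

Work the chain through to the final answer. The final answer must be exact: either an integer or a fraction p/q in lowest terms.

9/11

Part 1: f(2) = 2*(27) + 1*(-8) = 46; iterating: f(2)=46, f(3)=119, f(4)=284, f(5)=687, f(6)=1658, f(7)=4003, f(8)=9664, f(9)=23331, f(10)=56326, f(11)=135983, f(12)=328292, f(13)=792567, f(14)=1913426, f(15)=4619419; answer 4619419
Part 2: S1 = 4619419; r = 2; total draws C(11,6) = 462; complement C(9,6) = 84; favorable 462 - 84 = 378; P = 9/11; answer 9/11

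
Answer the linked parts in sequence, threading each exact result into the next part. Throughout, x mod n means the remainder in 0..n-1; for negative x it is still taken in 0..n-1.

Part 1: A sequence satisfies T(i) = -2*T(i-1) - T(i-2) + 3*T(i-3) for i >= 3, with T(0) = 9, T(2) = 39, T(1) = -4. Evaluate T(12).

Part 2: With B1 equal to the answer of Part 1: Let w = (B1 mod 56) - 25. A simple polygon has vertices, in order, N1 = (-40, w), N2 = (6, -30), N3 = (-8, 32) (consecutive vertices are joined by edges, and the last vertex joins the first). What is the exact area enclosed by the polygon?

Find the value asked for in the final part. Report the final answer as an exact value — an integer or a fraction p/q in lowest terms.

1097

Part 1: T(3) = -2*(39) - 1*(-4) + 3*(9) = -47; iterating: T(3)=-47, T(4)=43, T(5)=78, T(6)=-340, T(7)=731, T(8)=-888, T(9)=25, T(10)=3031, T(11)=-8751, T(12)=14546; answer 14546
Part 2: B1 = 14546; w = 17; cross terms: (-40*-30 - 6*17)=1098, (6*32 - -8*-30)=-48, (-8*17 - -40*32)=1144; twice the area = |2194| = 2194; area = 1097; answer 1097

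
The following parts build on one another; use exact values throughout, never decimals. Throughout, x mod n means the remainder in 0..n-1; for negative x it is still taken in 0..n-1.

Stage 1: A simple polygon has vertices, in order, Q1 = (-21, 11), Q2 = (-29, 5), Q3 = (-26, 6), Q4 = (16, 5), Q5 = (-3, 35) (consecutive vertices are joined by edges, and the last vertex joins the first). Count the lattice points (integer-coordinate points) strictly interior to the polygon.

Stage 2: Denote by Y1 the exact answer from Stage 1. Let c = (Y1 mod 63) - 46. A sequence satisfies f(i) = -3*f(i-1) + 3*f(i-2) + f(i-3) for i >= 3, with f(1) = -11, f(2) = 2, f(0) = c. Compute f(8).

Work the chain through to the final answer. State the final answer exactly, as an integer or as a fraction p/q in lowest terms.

27377

Stage 1: cross terms: (-21*5 - -29*11)=214, (-29*6 - -26*5)=-44, (-26*5 - 16*6)=-226, (16*35 - -3*5)=575, (-3*11 - -21*35)=702; twice the area = |1221| = 1221; area = 1221/2; boundary points = 2 + 1 + 1 + 1 + 6 = 11; strictly interior points = area - boundary/2 + 1 = 606; answer 606
Stage 2: Y1 = 606; c = -7; f(3) = -3*(2) + 3*(-11) + 1*(-7) = -46; iterating: f(3)=-46, f(4)=133, f(5)=-535, f(6)=1958, f(7)=-7346, f(8)=27377; answer 27377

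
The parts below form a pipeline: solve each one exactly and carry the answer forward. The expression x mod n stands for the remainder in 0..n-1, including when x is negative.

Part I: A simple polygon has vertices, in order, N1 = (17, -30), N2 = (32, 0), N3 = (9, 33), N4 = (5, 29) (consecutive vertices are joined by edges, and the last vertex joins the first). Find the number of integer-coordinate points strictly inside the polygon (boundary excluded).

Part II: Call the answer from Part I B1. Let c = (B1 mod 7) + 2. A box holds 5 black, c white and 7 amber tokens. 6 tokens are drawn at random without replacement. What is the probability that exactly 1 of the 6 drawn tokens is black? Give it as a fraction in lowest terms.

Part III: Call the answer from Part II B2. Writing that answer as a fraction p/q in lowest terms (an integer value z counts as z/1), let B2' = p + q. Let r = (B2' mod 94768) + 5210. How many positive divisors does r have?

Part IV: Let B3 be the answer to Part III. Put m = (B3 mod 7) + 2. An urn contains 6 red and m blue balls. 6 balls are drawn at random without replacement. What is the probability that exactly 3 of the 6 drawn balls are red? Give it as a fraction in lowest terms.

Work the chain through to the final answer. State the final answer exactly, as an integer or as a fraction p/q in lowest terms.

8/21

Part I: cross terms: (17*0 - 32*-30)=960, (32*33 - 9*0)=1056, (9*29 - 5*33)=96, (5*-30 - 17*29)=-643; twice the area = |1469| = 1469; area = 1469/2; boundary points = 15 + 1 + 4 + 1 = 21; strictly interior points = area - boundary/2 + 1 = 725; answer 725
Part II: B1 = 725; c = 6; total draws C(18,6) = 18564; favorable C(5,1)*C(13,5) = 6435; P = 165/476; answer 165/476
Part III: B2 = 165/476; threaded value p + q = 641; r = 5851; 5851 is prime, so its only divisors are 1 and 5851; count = 2; answer 2
Part IV: B3 = 2; m = 4; total draws C(10,6) = 210; favorable C(6,3)*C(4,3) = 80; P = 8/21; answer 8/21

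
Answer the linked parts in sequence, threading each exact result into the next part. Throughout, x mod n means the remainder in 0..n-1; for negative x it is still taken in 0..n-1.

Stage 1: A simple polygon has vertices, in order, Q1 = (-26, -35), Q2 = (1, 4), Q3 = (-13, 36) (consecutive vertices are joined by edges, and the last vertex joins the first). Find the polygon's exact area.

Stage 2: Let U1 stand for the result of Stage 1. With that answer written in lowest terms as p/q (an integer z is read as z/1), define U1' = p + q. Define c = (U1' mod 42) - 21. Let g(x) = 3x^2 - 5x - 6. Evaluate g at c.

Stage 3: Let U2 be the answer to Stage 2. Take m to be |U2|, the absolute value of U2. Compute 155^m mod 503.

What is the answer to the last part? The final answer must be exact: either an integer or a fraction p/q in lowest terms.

Stage 1: cross terms: (-26*4 - 1*-35)=-69, (1*36 - -13*4)=88, (-13*-35 - -26*36)=1391; twice the area = |1410| = 1410; area = 705; answer 705
Stage 2: U1 = 705; threaded value p + q = 706; c = 13; 3*(13)^2 - 5*(13)^1 - 6 = (507) + (-65) + (-6) = 436; answer 436
Stage 3: U2 = 436; m = 436; squarings mod 503: 155^1=155, 155^2=384, 155^4=77, 155^8=396, 155^16=383, 155^32=316, 155^64=262, 155^128=236, 155^256=366; 155^436 = 155^4 * 155^16 * 155^32 * 155^128 * 155^256 = 63 (mod 503); answer 63

63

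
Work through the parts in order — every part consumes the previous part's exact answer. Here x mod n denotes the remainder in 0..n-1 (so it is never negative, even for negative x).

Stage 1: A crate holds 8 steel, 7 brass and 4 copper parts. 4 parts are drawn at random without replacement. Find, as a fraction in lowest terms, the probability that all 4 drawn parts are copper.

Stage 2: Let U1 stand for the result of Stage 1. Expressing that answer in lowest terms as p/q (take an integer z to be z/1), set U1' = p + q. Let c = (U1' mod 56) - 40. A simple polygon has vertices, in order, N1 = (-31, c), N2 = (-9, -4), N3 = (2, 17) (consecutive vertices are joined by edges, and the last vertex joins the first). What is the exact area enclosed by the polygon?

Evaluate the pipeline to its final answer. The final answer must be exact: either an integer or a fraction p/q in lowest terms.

209/2

Stage 1: total draws C(19,4) = 3876; favorable C(4,4) = 1; P = 1/3876; answer 1/3876
Stage 2: U1 = 1/3876; threaded value p + q = 3877; c = -27; cross terms: (-31*-4 - -9*-27)=-119, (-9*17 - 2*-4)=-145, (2*-27 - -31*17)=473; twice the area = |209| = 209; area = 209/2; answer 209/2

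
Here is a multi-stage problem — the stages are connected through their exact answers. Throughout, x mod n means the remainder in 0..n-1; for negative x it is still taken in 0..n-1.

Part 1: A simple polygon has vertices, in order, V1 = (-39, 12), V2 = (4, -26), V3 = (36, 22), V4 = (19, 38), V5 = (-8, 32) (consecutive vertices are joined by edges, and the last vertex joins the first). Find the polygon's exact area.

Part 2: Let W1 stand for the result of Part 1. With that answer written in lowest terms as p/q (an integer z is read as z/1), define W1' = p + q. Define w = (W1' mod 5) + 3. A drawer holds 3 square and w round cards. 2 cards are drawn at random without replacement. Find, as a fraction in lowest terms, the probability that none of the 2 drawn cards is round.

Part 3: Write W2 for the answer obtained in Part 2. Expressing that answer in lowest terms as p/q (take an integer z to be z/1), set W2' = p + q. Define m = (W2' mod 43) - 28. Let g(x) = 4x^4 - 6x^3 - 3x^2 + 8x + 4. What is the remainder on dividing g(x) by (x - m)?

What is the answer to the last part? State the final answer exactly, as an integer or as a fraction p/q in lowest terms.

221959

Part 1: cross terms: (-39*-26 - 4*12)=966, (4*22 - 36*-26)=1024, (36*38 - 19*22)=950, (19*32 - -8*38)=912, (-8*12 - -39*32)=1152; twice the area = |5004| = 5004; area = 2502; answer 2502
Part 2: W1 = 2502; threaded value p + q = 2503; w = 6; total draws C(9,2) = 36; favorable C(3,2) = 3; P = 1/12; answer 1/12
Part 3: W2 = 1/12; threaded value p + q = 13; m = -15; remainder = value at the root: 4*(-15)^4 - 6*(-15)^3 - 3*(-15)^2 + 8*(-15)^1 + 4 = (202500) + (20250) + (-675) + (-120) + (4) = 221959; answer 221959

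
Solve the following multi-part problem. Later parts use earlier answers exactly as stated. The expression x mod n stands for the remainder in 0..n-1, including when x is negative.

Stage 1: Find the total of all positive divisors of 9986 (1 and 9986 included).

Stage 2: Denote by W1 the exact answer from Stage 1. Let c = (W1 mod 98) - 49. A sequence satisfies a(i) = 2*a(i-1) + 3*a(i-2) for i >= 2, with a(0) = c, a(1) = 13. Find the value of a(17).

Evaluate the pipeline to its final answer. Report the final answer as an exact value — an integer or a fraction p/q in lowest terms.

1614252013

Stage 1: 9986 = 2 * 4993; sigma = (1 + 2) * (1 + 4993) = 3 * 4994 = 14982; answer 14982
Stage 2: W1 = 14982; c = 37; a(2) = 2*(13) + 3*(37) = 137; iterating: a(2)=137, a(3)=313, a(4)=1037, a(5)=3013, a(6)=9137, a(7)=27313, a(8)=82037, a(9)=246013, a(10)=738137, a(11)=2214313, a(12)=6643037, a(13)=19929013, a(14)=59787137, a(15)=179361313, a(16)=538084037, a(17)=1614252013; answer 1614252013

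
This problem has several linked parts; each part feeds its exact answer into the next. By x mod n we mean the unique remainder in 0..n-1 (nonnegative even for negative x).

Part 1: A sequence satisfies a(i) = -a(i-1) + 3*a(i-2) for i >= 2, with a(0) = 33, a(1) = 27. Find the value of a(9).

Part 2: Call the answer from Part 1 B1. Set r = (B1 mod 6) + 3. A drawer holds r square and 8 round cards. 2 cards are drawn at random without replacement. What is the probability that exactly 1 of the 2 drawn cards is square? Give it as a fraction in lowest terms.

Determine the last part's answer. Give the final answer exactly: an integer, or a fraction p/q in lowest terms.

48/91

Part 1: a(2) = -1*(27) + 3*(33) = 72; iterating: a(2)=72, a(3)=9, a(4)=207, a(5)=-180, a(6)=801, a(7)=-1341, a(8)=3744, a(9)=-7767; answer -7767
Part 2: B1 = -7767; r = 6; total draws C(14,2) = 91; favorable C(6,1)*C(8,1) = 48; P = 48/91; answer 48/91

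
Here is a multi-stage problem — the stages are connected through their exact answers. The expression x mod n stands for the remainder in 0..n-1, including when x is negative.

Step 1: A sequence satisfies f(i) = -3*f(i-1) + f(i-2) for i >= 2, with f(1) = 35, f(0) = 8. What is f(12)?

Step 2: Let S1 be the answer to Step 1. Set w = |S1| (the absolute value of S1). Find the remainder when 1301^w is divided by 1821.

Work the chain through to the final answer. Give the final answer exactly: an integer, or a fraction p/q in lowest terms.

1444

Step 1: f(2) = -3*(35) + 1*(8) = -97; iterating: f(2)=-97, f(3)=326, f(4)=-1075, f(5)=3551, f(6)=-11728, f(7)=38735, f(8)=-127933, f(9)=422534, f(10)=-1395535, f(11)=4609139, f(12)=-15222952; answer -15222952
Step 2: S1 = -15222952; w = 15222952; squarings mod 1821: 1301^1=1301, 1301^2=892, 1301^4=1708, 1301^8=22, 1301^16=484, 1301^32=1168, 1301^64=295, 1301^128=1438, 1301^256=1009, 1301^512=142, 1301^1024=133, 1301^2048=1300, 1301^4096=112, 1301^8192=1618, 1301^16384=1147, 1301^32768=847, 1301^65536=1756, 1301^131072=583, 1301^262144=1183, 1301^524288=961, 1301^1048576=274, 1301^2097152=415, 1301^4194304=1051, 1301^8388608=1075; 1301^15222952 = 1301^8 * 1301^32 * 1301^128 * 1301^2048 * 1301^16384 * 1301^524288 * 1301^2097152 * 1301^4194304 * 1301^8388608 = 1444 (mod 1821); answer 1444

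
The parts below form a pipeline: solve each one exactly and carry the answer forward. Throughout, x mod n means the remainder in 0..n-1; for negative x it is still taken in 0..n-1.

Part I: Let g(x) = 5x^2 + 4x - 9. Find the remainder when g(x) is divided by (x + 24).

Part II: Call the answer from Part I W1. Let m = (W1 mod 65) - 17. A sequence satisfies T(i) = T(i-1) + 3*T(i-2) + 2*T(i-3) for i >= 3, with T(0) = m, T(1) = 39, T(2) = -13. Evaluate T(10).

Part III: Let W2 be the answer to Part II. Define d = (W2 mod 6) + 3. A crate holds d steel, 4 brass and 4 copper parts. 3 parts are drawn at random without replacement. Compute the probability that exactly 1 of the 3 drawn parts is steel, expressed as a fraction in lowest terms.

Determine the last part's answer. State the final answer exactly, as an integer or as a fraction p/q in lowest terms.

6/13

Part I: remainder = value at the root: 5*(-24)^2 + 4*(-24)^1 - 9 = (2880) + (-96) + (-9) = 2775; answer 2775
Part II: W1 = 2775; m = 28; T(3) = 1*(-13) + 3*(39) + 2*(28) = 160; iterating: T(3)=160, T(4)=199, T(5)=653, T(6)=1570, T(7)=3927, T(8)=9943, T(9)=24864, T(10)=62547; answer 62547
Part III: W2 = 62547; d = 6; total draws C(14,3) = 364; favorable C(6,1)*C(8,2) = 168; P = 6/13; answer 6/13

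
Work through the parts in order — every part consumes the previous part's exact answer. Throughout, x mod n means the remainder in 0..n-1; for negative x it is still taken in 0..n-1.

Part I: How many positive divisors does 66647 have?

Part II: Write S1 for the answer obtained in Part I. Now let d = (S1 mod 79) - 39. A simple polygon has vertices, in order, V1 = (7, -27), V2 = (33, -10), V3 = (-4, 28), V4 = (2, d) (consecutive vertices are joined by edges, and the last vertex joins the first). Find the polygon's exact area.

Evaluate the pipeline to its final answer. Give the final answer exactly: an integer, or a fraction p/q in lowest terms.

Part I: 66647 = 7 * 9521; number of divisors = (1+1) * (1+1) = 4; answer 4
Part II: S1 = 4; d = -35; cross terms: (7*-10 - 33*-27)=821, (33*28 - -4*-10)=884, (-4*-35 - 2*28)=84, (2*-27 - 7*-35)=191; twice the area = |1980| = 1980; area = 990; answer 990

990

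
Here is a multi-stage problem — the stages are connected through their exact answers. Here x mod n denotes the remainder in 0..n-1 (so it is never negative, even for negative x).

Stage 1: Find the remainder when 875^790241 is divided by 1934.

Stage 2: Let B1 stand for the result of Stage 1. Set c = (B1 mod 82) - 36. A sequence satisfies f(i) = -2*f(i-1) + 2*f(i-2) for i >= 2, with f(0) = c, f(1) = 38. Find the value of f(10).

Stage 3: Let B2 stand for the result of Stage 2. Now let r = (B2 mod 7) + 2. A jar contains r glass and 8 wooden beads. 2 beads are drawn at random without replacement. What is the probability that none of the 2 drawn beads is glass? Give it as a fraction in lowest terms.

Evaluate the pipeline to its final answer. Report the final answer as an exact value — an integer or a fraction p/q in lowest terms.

28/45

Stage 1: squarings mod 1934: 875^1=875, 875^2=1695, 875^4=1035, 875^8=1723, 875^16=39, 875^32=1521, 875^64=377, 875^128=947, 875^256=1367, 875^512=445, 875^1024=757, 875^2048=585, 875^4096=1841, 875^8192=913, 875^16384=15, 875^32768=225, 875^65536=341, 875^131072=241, 875^262144=61, 875^524288=1787; 875^790241 = 875^1 * 875^32 * 875^64 * 875^128 * 875^512 * 875^1024 * 875^2048 * 875^262144 * 875^524288 = 1091 (mod 1934); answer 1091
Stage 2: B1 = 1091; c = -11; f(2) = -2*(38) + 2*(-11) = -98; iterating: f(2)=-98, f(3)=272, f(4)=-740, f(5)=2024, f(6)=-5528, f(7)=15104, f(8)=-41264, f(9)=112736, f(10)=-308000; answer -308000
Stage 3: B2 = -308000; r = 2; total draws C(10,2) = 45; favorable C(8,2) = 28; P = 28/45; answer 28/45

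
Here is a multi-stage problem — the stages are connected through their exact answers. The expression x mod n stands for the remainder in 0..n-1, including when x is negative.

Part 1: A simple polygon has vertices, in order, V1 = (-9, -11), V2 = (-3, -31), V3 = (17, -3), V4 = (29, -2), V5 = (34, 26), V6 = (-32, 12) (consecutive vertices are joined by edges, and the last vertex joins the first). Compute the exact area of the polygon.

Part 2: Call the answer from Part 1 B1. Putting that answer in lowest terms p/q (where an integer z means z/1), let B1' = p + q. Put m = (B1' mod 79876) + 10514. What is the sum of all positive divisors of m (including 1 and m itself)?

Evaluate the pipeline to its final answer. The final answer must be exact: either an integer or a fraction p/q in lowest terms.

Part 1: cross terms: (-9*-31 - -3*-11)=246, (-3*-3 - 17*-31)=536, (17*-2 - 29*-3)=53, (29*26 - 34*-2)=822, (34*12 - -32*26)=1240, (-32*-11 - -9*12)=460; twice the area = |3357| = 3357; area = 3357/2; answer 3357/2
Part 2: B1 = 3357/2; threaded value p + q = 3359; m = 13873; 13873 is prime, so its only divisors are 1 and 13873; sigma = 1 + 13873 = 13874; answer 13874

13874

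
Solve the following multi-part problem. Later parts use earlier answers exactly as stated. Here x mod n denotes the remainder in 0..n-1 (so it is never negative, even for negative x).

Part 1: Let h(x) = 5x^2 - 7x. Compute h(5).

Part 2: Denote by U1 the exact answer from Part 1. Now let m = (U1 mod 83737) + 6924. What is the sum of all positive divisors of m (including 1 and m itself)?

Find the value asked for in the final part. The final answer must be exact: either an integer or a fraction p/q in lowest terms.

Part 1: 5*(5)^2 - 7*(5)^1 = (125) + (-35) = 90; answer 90
Part 2: U1 = 90; m = 7014; 7014 = 2 * 3 * 7 * 167; sigma = (1 + 2) * (1 + 3) * (1 + 7) * (1 + 167) = 3 * 4 * 8 * 168 = 16128; answer 16128

16128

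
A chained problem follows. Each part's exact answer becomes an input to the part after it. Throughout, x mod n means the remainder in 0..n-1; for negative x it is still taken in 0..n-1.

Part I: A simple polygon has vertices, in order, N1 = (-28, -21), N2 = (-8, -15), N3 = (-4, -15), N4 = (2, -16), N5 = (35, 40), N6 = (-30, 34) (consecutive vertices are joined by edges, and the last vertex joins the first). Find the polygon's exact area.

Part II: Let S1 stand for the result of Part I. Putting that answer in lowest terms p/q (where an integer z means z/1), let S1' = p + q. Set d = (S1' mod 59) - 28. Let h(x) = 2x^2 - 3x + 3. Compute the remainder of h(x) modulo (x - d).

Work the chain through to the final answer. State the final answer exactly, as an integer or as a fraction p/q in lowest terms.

23

Part I: cross terms: (-28*-15 - -8*-21)=252, (-8*-15 - -4*-15)=60, (-4*-16 - 2*-15)=94, (2*40 - 35*-16)=640, (35*34 - -30*40)=2390, (-30*-21 - -28*34)=1582; twice the area = |5018| = 5018; area = 2509; answer 2509
Part II: S1 = 2509; threaded value p + q = 2510; d = 4; remainder = value at the root: 2*(4)^2 - 3*(4)^1 + 3 = (32) + (-12) + (3) = 23; answer 23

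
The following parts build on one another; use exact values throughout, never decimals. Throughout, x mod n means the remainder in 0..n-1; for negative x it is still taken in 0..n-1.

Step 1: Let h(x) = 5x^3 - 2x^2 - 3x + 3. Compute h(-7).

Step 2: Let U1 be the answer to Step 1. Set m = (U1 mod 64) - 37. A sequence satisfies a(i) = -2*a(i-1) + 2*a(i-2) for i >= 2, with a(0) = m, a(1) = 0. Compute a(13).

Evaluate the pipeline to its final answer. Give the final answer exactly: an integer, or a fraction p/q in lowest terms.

Step 1: 5*(-7)^3 - 2*(-7)^2 - 3*(-7)^1 + 3 = (-1715) + (-98) + (21) + (3) = -1789; answer -1789
Step 2: U1 = -1789; m = -34; a(2) = -2*(0) + 2*(-34) = -68; iterating: a(2)=-68, a(3)=136, a(4)=-408, a(5)=1088, a(6)=-2992, a(7)=8160, a(8)=-22304, a(9)=60928, a(10)=-166464, a(11)=454784, a(12)=-1242496, a(13)=3394560; answer 3394560

3394560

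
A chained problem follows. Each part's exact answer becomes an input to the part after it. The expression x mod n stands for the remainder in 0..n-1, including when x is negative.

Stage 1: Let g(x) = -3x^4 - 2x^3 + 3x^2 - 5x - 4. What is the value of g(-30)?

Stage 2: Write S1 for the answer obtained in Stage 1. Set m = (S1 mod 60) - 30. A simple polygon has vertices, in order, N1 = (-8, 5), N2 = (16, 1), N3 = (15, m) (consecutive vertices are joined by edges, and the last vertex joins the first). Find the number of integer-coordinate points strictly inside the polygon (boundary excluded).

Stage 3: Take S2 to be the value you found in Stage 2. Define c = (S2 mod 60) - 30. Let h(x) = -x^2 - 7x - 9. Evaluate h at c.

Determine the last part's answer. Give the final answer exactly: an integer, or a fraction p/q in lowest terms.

-699

Stage 1: -3*(-30)^4 - 2*(-30)^3 + 3*(-30)^2 - 5*(-30)^1 - 4 = (-2430000) + (54000) + (2700) + (150) + (-4) = -2373154; answer -2373154
Stage 2: S1 = -2373154; m = -4; cross terms: (-8*1 - 16*5)=-88, (16*-4 - 15*1)=-79, (15*5 - -8*-4)=43; twice the area = |-124| = 124; area = 62; boundary points = 4 + 1 + 1 = 6; strictly interior points = area - boundary/2 + 1 = 60; answer 60
Stage 3: S2 = 60; c = -30; -1*(-30)^2 - 7*(-30)^1 - 9 = (-900) + (210) + (-9) = -699; answer -699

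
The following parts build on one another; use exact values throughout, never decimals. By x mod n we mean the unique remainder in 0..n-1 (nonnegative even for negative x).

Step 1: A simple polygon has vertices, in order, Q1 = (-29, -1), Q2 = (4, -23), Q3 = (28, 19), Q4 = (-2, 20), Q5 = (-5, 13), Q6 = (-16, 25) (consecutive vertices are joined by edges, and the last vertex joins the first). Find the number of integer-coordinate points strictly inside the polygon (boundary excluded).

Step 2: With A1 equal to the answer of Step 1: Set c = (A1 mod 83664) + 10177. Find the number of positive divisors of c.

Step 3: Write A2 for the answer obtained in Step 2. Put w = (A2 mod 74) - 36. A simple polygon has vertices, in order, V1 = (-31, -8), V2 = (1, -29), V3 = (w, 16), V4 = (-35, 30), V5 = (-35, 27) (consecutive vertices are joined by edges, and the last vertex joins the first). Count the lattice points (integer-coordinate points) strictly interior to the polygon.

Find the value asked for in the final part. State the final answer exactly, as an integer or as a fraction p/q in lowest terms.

521

Step 1: cross terms: (-29*-23 - 4*-1)=671, (4*19 - 28*-23)=720, (28*20 - -2*19)=598, (-2*13 - -5*20)=74, (-5*25 - -16*13)=83, (-16*-1 - -29*25)=741; twice the area = |2887| = 2887; area = 2887/2; boundary points = 11 + 6 + 1 + 1 + 1 + 13 = 33; strictly interior points = area - boundary/2 + 1 = 1428; answer 1428
Step 2: A1 = 1428; c = 11605; 11605 = 5 * 11 * 211; number of divisors = (1+1) * (1+1) * (1+1) = 8; answer 8
Step 3: A2 = 8; w = -28; cross terms: (-31*-29 - 1*-8)=907, (1*16 - -28*-29)=-796, (-28*30 - -35*16)=-280, (-35*27 - -35*30)=105, (-35*-8 - -31*27)=1117; twice the area = |1053| = 1053; area = 1053/2; boundary points = 1 + 1 + 7 + 3 + 1 = 13; strictly interior points = area - boundary/2 + 1 = 521; answer 521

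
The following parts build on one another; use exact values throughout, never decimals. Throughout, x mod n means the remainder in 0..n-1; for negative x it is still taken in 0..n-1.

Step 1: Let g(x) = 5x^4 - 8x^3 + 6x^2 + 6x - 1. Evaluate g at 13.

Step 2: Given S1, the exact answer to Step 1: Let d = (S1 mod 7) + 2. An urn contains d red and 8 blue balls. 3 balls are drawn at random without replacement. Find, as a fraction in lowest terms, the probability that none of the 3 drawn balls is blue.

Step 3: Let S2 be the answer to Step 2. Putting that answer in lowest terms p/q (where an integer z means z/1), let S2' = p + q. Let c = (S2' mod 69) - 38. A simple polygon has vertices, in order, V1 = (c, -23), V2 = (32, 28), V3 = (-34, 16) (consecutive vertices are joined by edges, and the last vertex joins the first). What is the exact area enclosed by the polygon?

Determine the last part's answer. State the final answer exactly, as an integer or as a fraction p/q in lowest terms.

1347

Step 1: 5*(13)^4 - 8*(13)^3 + 6*(13)^2 + 6*(13)^1 - 1 = (142805) + (-17576) + (1014) + (78) + (-1) = 126320; answer 126320
Step 2: S1 = 126320; d = 7; total draws C(15,3) = 455; favorable C(7,3) = 35; P = 1/13; answer 1/13
Step 3: S2 = 1/13; threaded value p + q = 14; c = -24; cross terms: (-24*28 - 32*-23)=64, (32*16 - -34*28)=1464, (-34*-23 - -24*16)=1166; twice the area = |2694| = 2694; area = 1347; answer 1347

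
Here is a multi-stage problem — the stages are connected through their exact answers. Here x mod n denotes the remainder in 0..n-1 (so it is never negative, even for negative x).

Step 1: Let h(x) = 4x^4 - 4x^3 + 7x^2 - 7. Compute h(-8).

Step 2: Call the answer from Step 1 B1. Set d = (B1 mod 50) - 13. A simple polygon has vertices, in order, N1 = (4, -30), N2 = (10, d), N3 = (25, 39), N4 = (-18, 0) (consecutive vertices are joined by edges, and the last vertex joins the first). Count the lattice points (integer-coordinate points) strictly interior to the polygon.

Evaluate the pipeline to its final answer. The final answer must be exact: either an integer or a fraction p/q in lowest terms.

Step 1: 4*(-8)^4 - 4*(-8)^3 + 7*(-8)^2 - 7 = (16384) + (2048) + (448) + (-7) = 18873; answer 18873
Step 2: B1 = 18873; d = 10; cross terms: (4*10 - 10*-30)=340, (10*39 - 25*10)=140, (25*0 - -18*39)=702, (-18*-30 - 4*0)=540; twice the area = |1722| = 1722; area = 861; boundary points = 2 + 1 + 1 + 2 = 6; strictly interior points = area - boundary/2 + 1 = 859; answer 859

859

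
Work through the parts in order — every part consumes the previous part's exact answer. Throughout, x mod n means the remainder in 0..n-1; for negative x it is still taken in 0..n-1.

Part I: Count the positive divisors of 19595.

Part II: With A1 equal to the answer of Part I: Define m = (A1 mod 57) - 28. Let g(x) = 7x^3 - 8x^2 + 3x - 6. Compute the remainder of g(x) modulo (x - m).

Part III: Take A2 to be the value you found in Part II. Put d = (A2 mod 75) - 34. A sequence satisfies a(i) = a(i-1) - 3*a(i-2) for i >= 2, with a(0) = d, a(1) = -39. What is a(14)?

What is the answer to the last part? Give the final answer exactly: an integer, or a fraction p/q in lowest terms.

18720

Part I: 19595 = 5 * 3919; number of divisors = (1+1) * (1+1) = 4; answer 4
Part II: A1 = 4; m = -24; remainder = value at the root: 7*(-24)^3 - 8*(-24)^2 + 3*(-24)^1 - 6 = (-96768) + (-4608) + (-72) + (-6) = -101454; answer -101454
Part III: A2 = -101454; d = -13; a(2) = 1*(-39) - 3*(-13) = 0; iterating: a(2)=0, a(3)=117, a(4)=117, a(5)=-234, a(6)=-585, a(7)=117, a(8)=1872, a(9)=1521, a(10)=-4095, a(11)=-8658, a(12)=3627, a(13)=29601, a(14)=18720; answer 18720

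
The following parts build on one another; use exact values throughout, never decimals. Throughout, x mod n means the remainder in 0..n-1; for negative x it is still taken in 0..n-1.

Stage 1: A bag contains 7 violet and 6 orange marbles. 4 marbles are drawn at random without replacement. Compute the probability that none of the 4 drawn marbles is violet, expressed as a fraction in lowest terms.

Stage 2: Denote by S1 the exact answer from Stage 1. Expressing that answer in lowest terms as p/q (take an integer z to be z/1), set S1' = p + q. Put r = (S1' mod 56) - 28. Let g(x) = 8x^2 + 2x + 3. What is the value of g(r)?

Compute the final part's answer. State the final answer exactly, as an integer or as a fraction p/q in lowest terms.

303

Stage 1: total draws C(13,4) = 715; favorable C(6,4) = 15; P = 3/143; answer 3/143
Stage 2: S1 = 3/143; threaded value p + q = 146; r = 6; 8*(6)^2 + 2*(6)^1 + 3 = (288) + (12) + (3) = 303; answer 303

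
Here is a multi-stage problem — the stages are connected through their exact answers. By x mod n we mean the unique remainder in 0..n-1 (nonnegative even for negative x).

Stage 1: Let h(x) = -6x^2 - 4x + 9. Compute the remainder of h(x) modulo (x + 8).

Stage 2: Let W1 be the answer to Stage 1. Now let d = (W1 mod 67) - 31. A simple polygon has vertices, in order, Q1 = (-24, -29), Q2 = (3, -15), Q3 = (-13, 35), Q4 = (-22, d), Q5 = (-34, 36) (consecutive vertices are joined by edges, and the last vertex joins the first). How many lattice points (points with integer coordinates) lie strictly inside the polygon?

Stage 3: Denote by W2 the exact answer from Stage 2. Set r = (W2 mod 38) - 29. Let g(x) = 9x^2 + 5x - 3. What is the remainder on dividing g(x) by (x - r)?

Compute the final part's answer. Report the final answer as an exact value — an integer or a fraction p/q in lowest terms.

2221

Stage 1: remainder = value at the root: -6*(-8)^2 - 4*(-8)^1 + 9 = (-384) + (32) + (9) = -343; answer -343
Stage 2: W1 = -343; d = 28; cross terms: (-24*-15 - 3*-29)=447, (3*35 - -13*-15)=-90, (-13*28 - -22*35)=406, (-22*36 - -34*28)=160, (-34*-29 - -24*36)=1850; twice the area = |2773| = 2773; area = 2773/2; boundary points = 1 + 2 + 1 + 4 + 5 = 13; strictly interior points = area - boundary/2 + 1 = 1381; answer 1381
Stage 3: W2 = 1381; r = -16; remainder = value at the root: 9*(-16)^2 + 5*(-16)^1 - 3 = (2304) + (-80) + (-3) = 2221; answer 2221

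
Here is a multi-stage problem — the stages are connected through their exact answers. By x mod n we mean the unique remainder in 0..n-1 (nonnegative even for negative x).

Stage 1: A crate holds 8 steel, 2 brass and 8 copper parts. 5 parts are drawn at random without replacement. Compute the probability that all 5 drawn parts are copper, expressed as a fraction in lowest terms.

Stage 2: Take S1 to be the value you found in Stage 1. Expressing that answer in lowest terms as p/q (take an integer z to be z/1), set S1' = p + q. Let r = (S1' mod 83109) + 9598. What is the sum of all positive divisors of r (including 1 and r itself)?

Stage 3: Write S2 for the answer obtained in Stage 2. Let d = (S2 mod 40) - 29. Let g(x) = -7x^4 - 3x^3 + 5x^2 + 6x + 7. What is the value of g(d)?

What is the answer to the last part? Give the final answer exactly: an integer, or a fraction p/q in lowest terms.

-4873762

Stage 1: total draws C(18,5) = 8568; favorable C(8,5) = 56; P = 1/153; answer 1/153
Stage 2: S1 = 1/153; threaded value p + q = 154; r = 9752; 9752 = 2^3 * 23 * 53; sigma = (1 + 2 + 4 + 8) * (1 + 23) * (1 + 53) = 15 * 24 * 54 = 19440; answer 19440
Stage 3: S2 = 19440; d = -29; -7*(-29)^4 - 3*(-29)^3 + 5*(-29)^2 + 6*(-29)^1 + 7 = (-4950967) + (73167) + (4205) + (-174) + (7) = -4873762; answer -4873762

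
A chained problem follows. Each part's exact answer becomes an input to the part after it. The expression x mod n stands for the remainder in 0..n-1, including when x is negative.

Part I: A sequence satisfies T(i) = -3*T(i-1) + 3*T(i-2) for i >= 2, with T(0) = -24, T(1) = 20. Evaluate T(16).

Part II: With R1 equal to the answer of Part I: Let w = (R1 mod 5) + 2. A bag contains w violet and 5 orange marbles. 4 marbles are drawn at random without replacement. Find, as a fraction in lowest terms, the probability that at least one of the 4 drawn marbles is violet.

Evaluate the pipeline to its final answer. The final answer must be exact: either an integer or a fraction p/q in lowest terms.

13/14

Part I: T(2) = -3*(20) + 3*(-24) = -132; iterating: T(2)=-132, T(3)=456, T(4)=-1764, T(5)=6660, T(6)=-25272, T(7)=95796, T(8)=-363204, T(9)=1377000, T(10)=-5220612, T(11)=19792836, T(12)=-75040344, T(13)=284499540, T(14)=-1078619652, T(15)=4089357576, T(16)=-15503931684; answer -15503931684
Part II: R1 = -15503931684; w = 3; total draws C(8,4) = 70; complement C(5,4) = 5; favorable 70 - 5 = 65; P = 13/14; answer 13/14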